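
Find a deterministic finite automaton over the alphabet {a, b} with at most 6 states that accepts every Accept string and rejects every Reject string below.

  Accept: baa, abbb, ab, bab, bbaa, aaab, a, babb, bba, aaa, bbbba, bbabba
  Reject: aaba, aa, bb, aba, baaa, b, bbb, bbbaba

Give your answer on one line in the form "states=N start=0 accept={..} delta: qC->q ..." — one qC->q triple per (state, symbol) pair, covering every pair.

states=6 start=0 accept={1,5} delta: 0a->1 0b->2 1a->0 1b->1 2a->3 2b->4 3a->1 3b->1 4a->5 4b->2 5a->1 5b->2

State merging on the prefix tree: take the shortest (then alphabetical) example prefix whose next move is undefined and point that move at state 0, else 1, else 2, ...; a target is out if some Accept/Reject pair would then sit in one state with the same input left (inseparable). If every existing state is out, open a new one.
a: 0a undefined. 0a->0: no, abbb/bbb meet in 0 with "bbb" left. Open state 1: 0a->1.
b: 0b undefined. 0b->0: no, baa/aa meet in 1 with "a" left. 0b->1: no, ab/bb meet in 1 with "b" left. Open state 2: 0b->2.
aa: 1a undefined. 1a->0: ok.
ab: 1b undefined. 1b->0: no, abbb/bb meet in 2 with "b" left. 1b->1: ok.
ba: 2a undefined. 2a->0: no, bab/b meet in 2. 2a->1: no, baa/aa meet in 0. 2a->2: no, baa/aaba meet in 2. Open state 3: 2a->3.
bb: 2b undefined. 2b->0: no, bbaa/aa meet in 0. 2b->1: no, abbb/bb meet in 1. 2b->2: no, bba/aaba meet in 3. 2b->3: no, bab/bbb meet in 3 with "b" left. Open state 4: 2b->4.
baa: 3a undefined. 3a->0: no, baa/aa meet in 0. 3a->1: ok.
bab: 3b undefined. 3b->0: no, bab/aa meet in 0. 3b->1: ok.
bba: 4a undefined. 4a->0: no, bba/aa meet in 0. 4a->1: no, bbaa/aa meet in 0. 4a->2: no, bbaa/aaba meet in 3. 4a->3: no, bba/aaba meet in 3. 4a->4: no, bbaa/bb meet in 4. Open state 5: 4a->5.
bbb: 4b undefined. 4b->0: no, bbbba/aaba meet in 3. 4b->1: no, baa/bbb meet in 1. 4b->2: ok.
bbaa: 5a undefined. 5a->0: no, bbaa/aa meet in 0. 5a->1: ok.
bbab: 5b undefined. 5b->0: no, bbabba/aaba meet in 3. 5b->1: no, bbabba/aa meet in 0. 5b->2: ok.
All examples now run through 6 states with every (state, symbol) defined. Accept strings end in {1,5}, Reject strings end in {0,2,3,4}; accept={1,5}.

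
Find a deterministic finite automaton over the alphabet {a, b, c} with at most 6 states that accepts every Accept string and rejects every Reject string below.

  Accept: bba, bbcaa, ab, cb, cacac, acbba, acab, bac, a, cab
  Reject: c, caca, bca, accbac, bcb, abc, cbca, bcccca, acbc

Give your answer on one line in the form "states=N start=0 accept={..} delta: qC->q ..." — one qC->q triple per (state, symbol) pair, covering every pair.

states=5 start=0 accept={0,1} delta: 0a->0 0b->1 0c->2 1a->2 1b->0 1c->3 2a->4 2b->1 2c->1 3a->2 3b->2 3c->0 4a->0 4b->0 4c->1

Fold the examples into a partial DFA from state 0: repeatedly fix the first undefined (state, symbol) met by the shortest-then-alphabetical prefix, trying targets in increasing order and rejecting any under which an Accept and a Reject string meet in one state with the same remainder; add a state when all current targets are rejected. Accepting states are where Accept strings end.
a: 0a undefined. 0a->0: ok.
b: 0b undefined. 0b->0: no, cb/bcb meet in 0 with "cb" left. Open state 1: 0b->1.
c: 0c undefined. 0c->0: no, cacac/c meet in 0. 0c->1: no, ab/c meet in 1. Open state 2: 0c->2.
ba: 1a undefined. 1a->0: no, bac/c meet in 2. 1a->1: no, bac/abc meet in 1 with "c" left. 1a->2: ok.
bb: 1b undefined. 1b->0: ok.
bc: 1c undefined. 1c->0: no, bba/bca meet in 0. 1c->1: no, bba/bcb meet in 0. 1c->2: no, cb/bcb meet in 2 with "b" left. Open state 3: 1c->3.
ca: 2a undefined. 2a->0: no, bba/caca meet in 0. 2a->1: no, bbcaa/c meet in 2. 2a->2: no, bbcaa/c meet in 2. 2a->3: no, bbcaa/bca meet in 3 with "a" left. Open state 4: 2a->4.
cb: 2b undefined. 2b->0: no, acbba/c meet in 2. 2b->1: ok.
acc: 2c undefined. 2c->0: no, bba/accbac meet in 0. 2c->1: ok.
bca: 3a undefined. 3a->0: no, bba/bca meet in 0. 3a->1: no, ab/bca meet in 1. 3a->2: ok.
bcb: 3b undefined. 3b->0: no, bba/bcb meet in 0. 3b->1: no, ab/bcb meet in 1. 3b->2: ok.
bcc: 3c undefined. 3c->0: ok.
cab: 4b undefined. 4b->0: ok.
cac: 4c undefined. 4c->0: no, bba/caca meet in 0. 4c->1: ok.
bbcaa: 4a undefined. 4a->0: ok.
All examples now run through 5 states with every (state, symbol) defined. Accept strings end in {0,1}, Reject strings end in {2,3}; accept={0,1}.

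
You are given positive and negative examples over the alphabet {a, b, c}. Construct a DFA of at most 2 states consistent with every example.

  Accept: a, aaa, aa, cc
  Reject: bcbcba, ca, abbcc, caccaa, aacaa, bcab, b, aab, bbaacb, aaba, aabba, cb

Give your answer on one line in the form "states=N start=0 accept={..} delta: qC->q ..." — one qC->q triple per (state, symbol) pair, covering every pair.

State merging on the prefix tree: take the shortest (then alphabetical) example prefix whose next move is undefined and point that move at state 0, else 1, else 2, ...; a target is out if some Accept/Reject pair would then sit in one state with the same input left (inseparable). If every existing state is out, open a new one.
a: 0a undefined. 0a->0: ok.
b: 0b undefined. 0b->0: no, a/b meet in 0. Open state 1: 0b->1.
c: 0c undefined. 0c->0: no, a/ca meet in 0. 0c->1: ok.
bb: 1b undefined. 1b->0: no, a/bbaacb meet in 0. 1b->1: ok.
bc: 1c undefined. 1c->0: ok.
ca: 1a undefined. 1a->0: no, a/bcbcba meet in 0. 1a->1: ok.
All examples now run through 2 states with every (state, symbol) defined. Accept strings end in {0}, Reject strings end in {1}; accept={0}.

states=2 start=0 accept={0} delta: 0a->0 0b->1 0c->1 1a->1 1b->1 1c->0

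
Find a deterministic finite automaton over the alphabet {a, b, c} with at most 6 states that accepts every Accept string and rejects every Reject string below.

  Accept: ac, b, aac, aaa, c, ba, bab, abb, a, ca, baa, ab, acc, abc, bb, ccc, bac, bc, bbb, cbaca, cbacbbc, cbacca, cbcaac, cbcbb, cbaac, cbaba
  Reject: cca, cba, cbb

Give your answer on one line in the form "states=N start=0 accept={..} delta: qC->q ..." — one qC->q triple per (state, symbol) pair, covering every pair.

State merging on the prefix tree: take the shortest (then alphabetical) example prefix whose next move is undefined and point that move at state 0, else 1, else 2, ...; a target is out if some Accept/Reject pair would then sit in one state with the same input left (inseparable). If every existing state is out, open a new one.
a: 0a undefined. 0a->0: ok.
b: 0b undefined. 0b->0: ok.
c: 0c undefined. 0c->0: no, ac/cca meet in 0. Open state 1: 0c->1.
ca: 1a undefined. 1a->0: ok.
cb: 1b undefined. 1b->0: no, b/cba meet in 0. 1b->1: no, ac/cbb meet in 1. Open state 2: 1b->2.
cc: 1c undefined. 1c->0: no, b/cca meet in 0. 1c->1: no, b/cca meet in 0. 1c->2: ok.
cba: 2a undefined. 2a->0: no, b/cca meet in 0. 2a->1: no, ac/cca meet in 1. 2a->2: no, acc/cca meet in 2. Open state 3: 2a->3.
cbb: 2b undefined. 2b->0: no, b/cbb meet in 0. 2b->1: no, ac/cbb meet in 1. 2b->2: no, acc/cbb meet in 2. 2b->3: ok.
cbc: 2c undefined. 2c->0: ok.
cbaa: 3a undefined. 3a->0: ok.
cbab: 3b undefined. 3b->0: ok.
cbac: 3c undefined. 3c->0: ok.
All examples now run through 4 states with every (state, symbol) defined. Accept strings end in {0,1,2}, Reject strings end in {3}; accept={0,1,2}.

states=4 start=0 accept={0,1,2} delta: 0a->0 0b->0 0c->1 1a->0 1b->2 1c->2 2a->3 2b->3 2c->0 3a->0 3b->0 3c->0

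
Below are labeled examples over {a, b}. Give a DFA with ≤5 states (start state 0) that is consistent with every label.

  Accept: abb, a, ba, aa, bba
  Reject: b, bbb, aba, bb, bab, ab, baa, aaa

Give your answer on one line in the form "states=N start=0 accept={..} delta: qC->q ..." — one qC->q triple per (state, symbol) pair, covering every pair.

Fold the examples into a partial DFA from state 0: repeatedly fix the first undefined (state, symbol) met by the shortest-then-alphabetical prefix, trying targets in increasing order and rejecting any under which an Accept and a Reject string meet in one state with the same remainder; add a state when all current targets are rejected. Accepting states are where Accept strings end.
a: 0a undefined. 0a->0: no, abb/bb meet in 0 with "bb" left. Open state 1: 0a->1.
b: 0b undefined. 0b->0: no, aa/baa meet in 1 with "a" left. 0b->1: no, abb/bbb meet in 1 with "bb" left. Open state 2: 0b->2.
aa: 1a undefined. 1a->0: no, a/aaa meet in 1. 1a->1: no, a/aaa meet in 1. 1a->2: no, ba/aaa meet in 2 with "a" left. Open state 3: 1a->3.
ab: 1b undefined. 1b->0: no, abb/b meet in 2. 1b->1: no, abb/ab meet in 1. 1b->2: no, abb/bb meet in 2 with "b" left. 1b->3: no, aa/ab meet in 3. Open state 4: 1b->4.
ba: 2a undefined. 2a->0: no, a/baa meet in 1. 2a->1: no, aa/baa meet in 3. 2a->2: no, ba/b meet in 2. 2a->3: ok.
bb: 2b undefined. 2b->0: ok.
aaa: 3a undefined. 3a->0: ok.
aba: 4a undefined. 4a->0: ok.
abb: 4b undefined. 4b->0: no, abb/aba meet in 0. 4b->1: ok.
bab: 3b undefined. 3b->0: ok.
All examples now run through 5 states with every (state, symbol) defined. Accept strings end in {1,3}, Reject strings end in {0,2,4}; accept={1,3}.

states=5 start=0 accept={1,3} delta: 0a->1 0b->2 1a->3 1b->4 2a->3 2b->0 3a->0 3b->0 4a->0 4b->1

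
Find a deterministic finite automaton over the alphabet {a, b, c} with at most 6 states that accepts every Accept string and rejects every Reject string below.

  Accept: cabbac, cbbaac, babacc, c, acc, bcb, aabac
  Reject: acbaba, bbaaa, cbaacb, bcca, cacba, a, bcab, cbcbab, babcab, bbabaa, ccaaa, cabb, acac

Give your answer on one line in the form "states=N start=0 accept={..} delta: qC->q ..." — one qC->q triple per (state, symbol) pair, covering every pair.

State merging on the prefix tree: take the shortest (then alphabetical) example prefix whose next move is undefined and point that move at state 0, else 1, else 2, ...; a target is out if some Accept/Reject pair would then sit in one state with the same input left (inseparable). If every existing state is out, open a new one.
a: 0a undefined. 0a->0: ok.
b: 0b undefined. 0b->0: ok.
c: 0c undefined. 0c->0: no, cabbac/acbaba meet in 0. Open state 1: 0c->1.
ca: 1a undefined. 1a->0: no, cabbac/acac meet in 1. 1a->1: no, babacc/acac meet in 1 with "c" left. Open state 2: 1a->2.
cb: 1b undefined. 1b->0: no, bcb/acbaba meet in 0. 1b->1: ok.
cc: 1c undefined. 1c->0: no, babacc/bbaaa meet in 0. 1c->1: ok.
cab: 2b undefined. 2b->0: ok.
cac: 2c undefined. 2c->0: ok.
cbaa: 2a undefined. 2a->0: no, cabbac/cbaacb meet in 1. 2a->1: no, cabbac/cbaacb meet in 1. 2a->2: no, cbbaac/acbaba meet in 0. Open state 3: 2a->3.
cbaac: 3c undefined. 3c->0: no, cbbaac/acbaba meet in 0. 3c->1: no, cabbac/cbaacb meet in 1. 3c->2: no, cbbaac/bcca meet in 2. 3c->3: ok.
ccaaa: 3a undefined. 3a->0: ok.
cbaacb: 3b undefined. 3b->0: ok.
All examples now run through 4 states with every (state, symbol) defined. Accept strings end in {1,3}, Reject strings end in {0,2}; accept={1,3}.

states=4 start=0 accept={1,3} delta: 0a->0 0b->0 0c->1 1a->2 1b->1 1c->1 2a->3 2b->0 2c->0 3a->0 3b->0 3c->3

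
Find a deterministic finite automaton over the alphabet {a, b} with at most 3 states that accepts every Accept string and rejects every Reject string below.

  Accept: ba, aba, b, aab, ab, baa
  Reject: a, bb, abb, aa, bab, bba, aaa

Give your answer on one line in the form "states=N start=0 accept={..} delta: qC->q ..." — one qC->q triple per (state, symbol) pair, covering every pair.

Fold the examples into a partial DFA from state 0: repeatedly fix the first undefined (state, symbol) met by the shortest-then-alphabetical prefix, trying targets in increasing order and rejecting any under which an Accept and a Reject string meet in one state with the same remainder; add a state when all current targets are rejected. Accepting states are where Accept strings end.
a: 0a undefined. 0a->0: ok.
b: 0b undefined. 0b->0: no, ba/a meet in 0. Open state 1: 0b->1.
ba: 1a undefined. 1a->0: no, ba/a meet in 0. 1a->1: ok.
bb: 1b undefined. 1b->0: ok.
All examples now run through 2 states with every (state, symbol) defined. Accept strings end in {1}, Reject strings end in {0}; accept={1}.

states=2 start=0 accept={1} delta: 0a->0 0b->1 1a->1 1b->0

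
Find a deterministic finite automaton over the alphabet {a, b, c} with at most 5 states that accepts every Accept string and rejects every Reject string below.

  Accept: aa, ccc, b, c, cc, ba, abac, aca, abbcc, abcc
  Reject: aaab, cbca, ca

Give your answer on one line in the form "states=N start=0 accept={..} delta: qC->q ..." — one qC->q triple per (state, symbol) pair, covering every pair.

states=4 start=0 accept={0,1,2} delta: 0a->1 0b->0 0c->2 1a->0 1b->3 1c->0 2a->3 2b->0 2c->0 3a->0 3b->0 3c->0

Fold the examples into a partial DFA from state 0: repeatedly fix the first undefined (state, symbol) met by the shortest-then-alphabetical prefix, trying targets in increasing order and rejecting any under which an Accept and a Reject string meet in one state with the same remainder; add a state when all current targets are rejected. Accepting states are where Accept strings end.
a: 0a undefined. 0a->0: no, b/aaab meet in 0 with "b" left. Open state 1: 0a->1.
b: 0b undefined. 0b->0: ok.
c: 0c undefined. 0c->0: no, ba/cbca meet in 1. 0c->1: no, aa/ca meet in 1 with "a" left. Open state 2: 0c->2.
aa: 1a undefined. 1a->0: ok.
ab: 1b undefined. 1b->0: no, aa/aaab meet in 0. 1b->1: no, ba/aaab meet in 1. 1b->2: no, c/aaab meet in 2. Open state 3: 1b->3.
ac: 1c undefined. 1c->0: ok.
ca: 2a undefined. 2a->0: no, aa/ca meet in 0. 2a->1: no, ba/ca meet in 1. 2a->2: no, c/ca meet in 2. 2a->3: ok.
cb: 2b undefined. 2b->0: ok.
cc: 2c undefined. 2c->0: ok.
aba: 3a undefined. 3a->0: ok.
abb: 3b undefined. 3b->0: ok.
abc: 3c undefined. 3c->0: ok.
All examples now run through 4 states with every (state, symbol) defined. Accept strings end in {0,1,2}, Reject strings end in {3}; accept={0,1,2}.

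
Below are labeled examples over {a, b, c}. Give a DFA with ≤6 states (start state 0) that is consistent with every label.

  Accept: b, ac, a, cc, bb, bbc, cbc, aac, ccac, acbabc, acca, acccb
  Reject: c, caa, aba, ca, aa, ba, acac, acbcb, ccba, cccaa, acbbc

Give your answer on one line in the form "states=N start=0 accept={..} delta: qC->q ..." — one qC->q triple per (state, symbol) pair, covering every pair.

states=5 start=0 accept={0,1,3} delta: 0a->1 0b->1 0c->2 1a->2 1b->1 1c->3 2a->2 2b->1 2c->0 3a->0 3b->3 3c->4 4a->0 4b->2 4c->0

State merging on the prefix tree: take the shortest (then alphabetical) example prefix whose next move is undefined and point that move at state 0, else 1, else 2, ...; a target is out if some Accept/Reject pair would then sit in one state with the same input left (inseparable). If every existing state is out, open a new one.
a: 0a undefined. 0a->0: no, ac/c meet in 0 with "c" left. Open state 1: 0a->1.
b: 0b undefined. 0b->0: no, a/ba meet in 1. 0b->1: ok.
c: 0c undefined. 0c->0: no, b/ca meet in 1. 0c->1: no, b/c meet in 1. Open state 2: 0c->2.
aa: 1a undefined. 1a->0: no, aac/c meet in 2. 1a->1: no, b/aa meet in 1. 1a->2: ok.
ab: 1b undefined. 1b->0: no, b/aba meet in 1. 1b->1: ok.
ac: 1c undefined. 1c->0: no, b/acbcb meet in 1. 1c->1: no, b/acbcb meet in 1. 1c->2: no, ac/c meet in 2. Open state 3: 1c->3.
ca: 2a undefined. 2a->0: no, b/caa meet in 1. 2a->1: no, b/ca meet in 1. 2a->2: ok.
cb: 2b undefined. 2b->0: no, cbc/c meet in 2. 2b->1: ok.
cc: 2c undefined. 2c->0: ok.
aca: 3a undefined. 3a->0: ok.
acb: 3b undefined. 3b->0: no, b/acbcb meet in 1. 3b->1: no, b/acbcb meet in 1. 3b->2: no, b/acbcb meet in 1. 3b->3: ok.
acc: 3c undefined. 3c->0: no, b/acbcb meet in 1. 3c->1: no, b/acbcb meet in 1. 3c->2: no, b/acbcb meet in 1. 3c->3: no, ac/acbcb meet in 3. Open state 4: 3c->4.
acca: 4a undefined. 4a->0: ok.
accc: 4c undefined. 4c->0: ok.
acbcb: 4b undefined. 4b->0: no, cc/acbcb meet in 0. 4b->1: no, b/acbcb meet in 1. 4b->2: ok.
All examples now run through 5 states with every (state, symbol) defined. Accept strings end in {0,1,3}, Reject strings end in {2,4}; accept={0,1,3}.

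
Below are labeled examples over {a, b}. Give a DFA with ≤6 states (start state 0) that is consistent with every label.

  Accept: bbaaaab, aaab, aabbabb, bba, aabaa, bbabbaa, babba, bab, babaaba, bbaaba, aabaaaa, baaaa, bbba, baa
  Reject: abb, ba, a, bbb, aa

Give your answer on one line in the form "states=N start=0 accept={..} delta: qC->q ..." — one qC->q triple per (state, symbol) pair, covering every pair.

states=5 start=0 accept={1,4} delta: 0a->0 0b->1 1a->2 1b->3 2a->1 2b->1 3a->4 3b->2 4a->4 4b->4

Grow the machine one transition at a time. Run the examples from 0; the earliest place one falls off (shortest prefix, ties alphabetical) gets sent to the lowest-numbered state that keeps every Accept/Reject pair distinguishable — a pair clashes when both reach the same state with identical unread suffix — and to a fresh state only if none does.
a: 0a undefined. 0a->0: ok.
b: 0b undefined. 0b->0: no, bbaaaab/abb meet in 0. Open state 1: 0b->1.
ba: 1a undefined. 1a->0: no, aabaa/ba meet in 0. 1a->1: no, aaab/ba meet in 1. Open state 2: 1a->2.
bb: 1b undefined. 1b->0: no, bbaaaab/bbb meet in 1. 1b->1: no, aaab/abb meet in 1. 1b->2: no, bab/bbb meet in 2 with "b" left. Open state 3: 1b->3.
baa: 2a undefined. 2a->0: no, aabaa/a meet in 0. 2a->1: ok.
bab: 2b undefined. 2b->0: no, babba/ba meet in 2. 2b->1: ok.
bba: 3a undefined. 3a->0: no, aabbabb/abb meet in 3. 3a->1: no, aabbabb/bbb meet in 3 with "b" left. 3a->2: no, bbaaaab/abb meet in 3. 3a->3: no, bbaaaab/bbb meet in 3 with "b" left. Open state 4: 3a->4.
bbb: 3b undefined. 3b->0: no, bbba/a meet in 0. 3b->1: no, aaab/bbb meet in 1. 3b->2: ok.
bbaa: 4a undefined. 4a->0: no, bbaaba/ba meet in 2. 4a->1: no, bbaaaab/abb meet in 3. 4a->2: no, bbaaba/ba meet in 2. 4a->3: no, bbaaaab/ba meet in 2. 4a->4: ok.
bbab: 4b undefined. 4b->0: no, bbaaaab/a meet in 0. 4b->1: no, aabbabb/abb meet in 3. 4b->2: no, bbaaaab/ba meet in 2. 4b->3: no, bbaaaab/abb meet in 3. 4b->4: ok.
All examples now run through 5 states with every (state, symbol) defined. Accept strings end in {1,4}, Reject strings end in {0,2,3}; accept={1,4}.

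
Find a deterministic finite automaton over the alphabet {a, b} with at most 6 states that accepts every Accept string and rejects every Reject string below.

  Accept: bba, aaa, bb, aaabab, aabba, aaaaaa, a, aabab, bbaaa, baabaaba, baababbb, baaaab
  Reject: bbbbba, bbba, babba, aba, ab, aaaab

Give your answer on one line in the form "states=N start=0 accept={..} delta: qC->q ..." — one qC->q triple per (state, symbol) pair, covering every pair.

Grow the machine one transition at a time. Run the examples from 0; the earliest place one falls off (shortest prefix, ties alphabetical) gets sent to the lowest-numbered state that keeps every Accept/Reject pair distinguishable — a pair clashes when both reach the same state with identical unread suffix — and to a fresh state only if none does.
a: 0a undefined. 0a->0: ok.
b: 0b undefined. 0b->0: no, bba/bbbbba meet in 0. Open state 1: 0b->1.
ba: 1a undefined. 1a->0: no, bba/babba meet in 1 with "ba" left. 1a->1: ok.
bb: 1b undefined. 1b->0: no, baabaaba/bbbbba meet in 1. 1b->1: no, bba/bbbbba meet in 1. Open state 2: 1b->2.
bba: 2a undefined. 2a->0: no, baabaaba/aba meet in 1. 2a->1: no, bba/aba meet in 1. 2a->2: no, baabaaba/bbba meet in 2 with "ba" left. Open state 3: 2a->3.
bbb: 2b undefined. 2b->0: no, bba/bbbbba meet in 3. 2b->1: ok.
bbaa: 3a undefined. 3a->0: no, baabaaba/bbbbba meet in 1. 3a->1: no, bbaaa/bbbbba meet in 1. 3a->2: no, baabaaba/bbbbba meet in 1. 3a->3: ok.
baabab: 3b undefined. 3b->0: ok.
All examples now run through 4 states with every (state, symbol) defined. Accept strings end in {0,2,3}, Reject strings end in {1}; accept={0,2,3}.

states=4 start=0 accept={0,2,3} delta: 0a->0 0b->1 1a->1 1b->2 2a->3 2b->1 3a->3 3b->0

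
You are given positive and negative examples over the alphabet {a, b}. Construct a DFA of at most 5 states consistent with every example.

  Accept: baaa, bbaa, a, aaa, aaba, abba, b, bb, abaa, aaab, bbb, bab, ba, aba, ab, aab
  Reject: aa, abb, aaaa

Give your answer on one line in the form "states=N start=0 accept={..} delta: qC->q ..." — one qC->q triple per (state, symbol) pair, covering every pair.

State merging on the prefix tree: take the shortest (then alphabetical) example prefix whose next move is undefined and point that move at state 0, else 1, else 2, ...; a target is out if some Accept/Reject pair would then sit in one state with the same input left (inseparable). If every existing state is out, open a new one.
a: 0a undefined. 0a->0: no, a/aa meet in 0. Open state 1: 0a->1.
b: 0b undefined. 0b->0: no, bbaa/aa meet in 1 with "a" left. 0b->1: no, baaa/aaaa meet in 1 with "aaa" left. Open state 2: 0b->2.
aa: 1a undefined. 1a->0: ok.
ab: 1b undefined. 1b->0: no, b/abb meet in 2. 1b->1: no, a/abb meet in 1. 1b->2: no, bb/abb meet in 2 with "b" left. Open state 3: 1b->3.
ba: 2a undefined. 2a->0: no, baaa/aa meet in 0. 2a->1: ok.
bb: 2b undefined. 2b->0: no, bbaa/aa meet in 0. 2b->1: ok.
aba: 3a undefined. 3a->0: no, aba/aa meet in 0. 3a->1: no, abaa/aa meet in 0. 3a->2: ok.
abb: 3b undefined. 3b->0: ok.
All examples now run through 4 states with every (state, symbol) defined. Accept strings end in {1,2,3}, Reject strings end in {0}; accept={1,2,3}.

states=4 start=0 accept={1,2,3} delta: 0a->1 0b->2 1a->0 1b->3 2a->1 2b->1 3a->2 3b->0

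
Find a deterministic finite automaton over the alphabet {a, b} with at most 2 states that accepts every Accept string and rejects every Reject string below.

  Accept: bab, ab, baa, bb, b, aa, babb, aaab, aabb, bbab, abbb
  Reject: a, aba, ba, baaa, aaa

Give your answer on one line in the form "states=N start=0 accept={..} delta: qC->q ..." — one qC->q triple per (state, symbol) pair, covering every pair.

Grow the machine one transition at a time. Run the examples from 0; the earliest place one falls off (shortest prefix, ties alphabetical) gets sent to the lowest-numbered state that keeps every Accept/Reject pair distinguishable — a pair clashes when both reach the same state with identical unread suffix — and to a fresh state only if none does.
a: 0a undefined. 0a->0: no, aa/a meet in 0. Open state 1: 0a->1.
b: 0b undefined. 0b->0: ok.
aa: 1a undefined. 1a->0: ok.
ab: 1b undefined. 1b->0: ok.
All examples now run through 2 states with every (state, symbol) defined. Accept strings end in {0}, Reject strings end in {1}; accept={0}.

states=2 start=0 accept={0} delta: 0a->1 0b->0 1a->0 1b->0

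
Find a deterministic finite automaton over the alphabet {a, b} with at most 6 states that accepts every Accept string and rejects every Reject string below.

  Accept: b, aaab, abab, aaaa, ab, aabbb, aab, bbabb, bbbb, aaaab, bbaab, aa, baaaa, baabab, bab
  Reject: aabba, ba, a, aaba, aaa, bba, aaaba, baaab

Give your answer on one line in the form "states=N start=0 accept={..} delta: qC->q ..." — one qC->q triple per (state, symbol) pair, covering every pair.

Fold the examples into a partial DFA from state 0: repeatedly fix the first undefined (state, symbol) met by the shortest-then-alphabetical prefix, trying targets in increasing order and rejecting any under which an Accept and a Reject string meet in one state with the same remainder; add a state when all current targets are rejected. Accepting states are where Accept strings end.
a: 0a undefined. 0a->0: no, aaaa/a meet in 0. Open state 1: 0a->1.
b: 0b undefined. 0b->0: no, aaab/baaab meet in 1 with "aab" left. 0b->1: no, b/a meet in 1. Open state 2: 0b->2.
aa: 1a undefined. 1a->0: ok.
ab: 1b undefined. 1b->0: ok.
ba: 2a undefined. 2a->0: no, b/baaab meet in 2. 2a->1: no, aaab/baaab meet in 0. 2a->2: no, b/ba meet in 2. Open state 3: 2a->3.
bb: 2b undefined. 2b->0: ok.
baa: 3a undefined. 3a->0: no, aaab/baaab meet in 0. 3a->1: no, b/baaab meet in 2. 3a->2: no, bab/baaab meet in 3 with "b" left. 3a->3: no, baaaa/ba meet in 3. Open state 4: 3a->4.
bab: 3b undefined. 3b->0: ok.
baaa: 4a undefined. 4a->0: no, b/baaab meet in 2. 4a->1: no, aaab/baaab meet in 0. 4a->2: no, aaab/baaab meet in 0. 4a->3: no, aaab/baaab meet in 0. 4a->4: ok.
baab: 4b undefined. 4b->0: no, aaab/baaab meet in 0. 4b->1: ok.
All examples now run through 5 states with every (state, symbol) defined. Accept strings end in {0,2,4}, Reject strings end in {1,3}; accept={0,2,4}.

states=5 start=0 accept={0,2,4} delta: 0a->1 0b->2 1a->0 1b->0 2a->3 2b->0 3a->4 3b->0 4a->4 4b->1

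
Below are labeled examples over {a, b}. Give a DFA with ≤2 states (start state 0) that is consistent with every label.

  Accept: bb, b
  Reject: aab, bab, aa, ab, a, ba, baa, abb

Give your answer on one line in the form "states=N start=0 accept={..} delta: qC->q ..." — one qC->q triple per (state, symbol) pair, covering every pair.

Fold the examples into a partial DFA from state 0: repeatedly fix the first undefined (state, symbol) met by the shortest-then-alphabetical prefix, trying targets in increasing order and rejecting any under which an Accept and a Reject string meet in one state with the same remainder; add a state when all current targets are rejected. Accepting states are where Accept strings end.
a: 0a undefined. 0a->0: no, bb/abb meet in 0 with "bb" left. Open state 1: 0a->1.
b: 0b undefined. 0b->0: ok.
aa: 1a undefined. 1a->0: no, bb/aab meet in 0. 1a->1: ok.
ab: 1b undefined. 1b->0: no, bb/aab meet in 0. 1b->1: ok.
All examples now run through 2 states with every (state, symbol) defined. Accept strings end in {0}, Reject strings end in {1}; accept={0}.

states=2 start=0 accept={0} delta: 0a->1 0b->0 1a->1 1b->1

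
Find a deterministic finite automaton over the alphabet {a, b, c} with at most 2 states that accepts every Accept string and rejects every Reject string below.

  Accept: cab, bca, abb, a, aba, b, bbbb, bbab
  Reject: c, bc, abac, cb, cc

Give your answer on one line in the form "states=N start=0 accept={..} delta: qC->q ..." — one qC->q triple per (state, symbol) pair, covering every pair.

Grow the machine one transition at a time. Run the examples from 0; the earliest place one falls off (shortest prefix, ties alphabetical) gets sent to the lowest-numbered state that keeps every Accept/Reject pair distinguishable — a pair clashes when both reach the same state with identical unread suffix — and to a fresh state only if none does.
a: 0a undefined. 0a->0: ok.
b: 0b undefined. 0b->0: ok.
c: 0c undefined. 0c->0: no, cab/c meet in 0. Open state 1: 0c->1.
ca: 1a undefined. 1a->0: ok.
cb: 1b undefined. 1b->0: no, cab/cb meet in 0. 1b->1: ok.
cc: 1c undefined. 1c->0: no, cab/cc meet in 0. 1c->1: ok.
All examples now run through 2 states with every (state, symbol) defined. Accept strings end in {0}, Reject strings end in {1}; accept={0}.

states=2 start=0 accept={0} delta: 0a->0 0b->0 0c->1 1a->0 1b->1 1c->1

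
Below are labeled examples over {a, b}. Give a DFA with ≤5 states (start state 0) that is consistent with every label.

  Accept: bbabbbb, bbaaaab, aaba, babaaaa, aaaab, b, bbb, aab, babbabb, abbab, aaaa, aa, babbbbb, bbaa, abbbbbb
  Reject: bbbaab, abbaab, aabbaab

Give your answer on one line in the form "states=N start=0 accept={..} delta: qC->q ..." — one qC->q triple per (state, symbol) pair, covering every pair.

states=5 start=0 accept={0,1,2,4} delta: 0a->0 0b->1 1a->0 1b->2 2a->3 2b->2 3a->4 3b->0 4a->0 4b->3

Fold the examples into a partial DFA from state 0: repeatedly fix the first undefined (state, symbol) met by the shortest-then-alphabetical prefix, trying targets in increasing order and rejecting any under which an Accept and a Reject string meet in one state with the same remainder; add a state when all current targets are rejected. Accepting states are where Accept strings end.
a: 0a undefined. 0a->0: ok.
b: 0b undefined. 0b->0: no, bbabbbb/bbbaab meet in 0. Open state 1: 0b->1.
ba: 1a undefined. 1a->0: ok.
bb: 1b undefined. 1b->0: no, bbaaaab/bbbaab meet in 1. 1b->1: no, bbabbbb/bbbaab meet in 1. Open state 2: 1b->2.
bba: 2a undefined. 2a->0: no, bbaaaab/abbaab meet in 1. 2a->1: no, bbaaaab/abbaab meet in 1. 2a->2: no, bbaaaab/abbaab meet in 2 with "b" left. Open state 3: 2a->3.
bbb: 2b undefined. 2b->0: no, aaaab/bbbaab meet in 1. 2b->1: no, aaaab/bbbaab meet in 1. 2b->2: ok.
bbaa: 3a undefined. 3a->0: no, bbaaaab/bbbaab meet in 1. 3a->1: no, bbb/bbbaab meet in 2. 3a->2: no, bbaaaab/bbbaab meet in 2. 3a->3: no, bbaaaab/bbbaab meet in 3 with "b" left. Open state 4: 3a->4.
bbab: 3b undefined. 3b->0: ok.
bbaaa: 4a undefined. 4a->0: ok.
abbaab: 4b undefined. 4b->0: no, aaba/bbbaab meet in 0. 4b->1: no, bbaaaab/bbbaab meet in 1. 4b->2: no, bbabbbb/bbbaab meet in 2. 4b->3: ok.
All examples now run through 5 states with every (state, symbol) defined. Accept strings end in {0,1,2,4}, Reject strings end in {3}; accept={0,1,2,4}.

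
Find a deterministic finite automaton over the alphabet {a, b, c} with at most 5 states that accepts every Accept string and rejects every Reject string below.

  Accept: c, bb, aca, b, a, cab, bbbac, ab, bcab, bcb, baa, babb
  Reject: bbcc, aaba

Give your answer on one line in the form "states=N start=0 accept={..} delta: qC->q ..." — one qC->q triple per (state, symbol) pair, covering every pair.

states=4 start=0 accept={0,1} delta: 0a->0 0b->1 0c->0 1a->2 1b->1 1c->3 2a->0 2b->0 2c->0 3a->0 3b->0 3c->2

Grow the machine one transition at a time. Run the examples from 0; the earliest place one falls off (shortest prefix, ties alphabetical) gets sent to the lowest-numbered state that keeps every Accept/Reject pair distinguishable — a pair clashes when both reach the same state with identical unread suffix — and to a fresh state only if none does.
a: 0a undefined. 0a->0: ok.
b: 0b undefined. 0b->0: no, bb/aaba meet in 0. Open state 1: 0b->1.
c: 0c undefined. 0c->0: ok.
ba: 1a undefined. 1a->0: no, c/aaba meet in 0. 1a->1: no, b/aaba meet in 1. Open state 2: 1a->2.
bb: 1b undefined. 1b->0: no, c/bbcc meet in 0. 1b->1: ok.
bc: 1c undefined. 1c->0: no, c/bbcc meet in 0. 1c->1: no, bb/bbcc meet in 1. 1c->2: no, bbbac/bbcc meet in 2 with "c" left. Open state 3: 1c->3.
baa: 2a undefined. 2a->0: ok.
bab: 2b undefined. 2b->0: ok.
bca: 3a undefined. 3a->0: ok.
bcb: 3b undefined. 3b->0: ok.
bbcc: 3c undefined. 3c->0: no, c/bbcc meet in 0. 3c->1: no, bb/bbcc meet in 1. 3c->2: ok.
bbbac: 2c undefined. 2c->0: ok.
All examples now run through 4 states with every (state, symbol) defined. Accept strings end in {0,1}, Reject strings end in {2}; accept={0,1}.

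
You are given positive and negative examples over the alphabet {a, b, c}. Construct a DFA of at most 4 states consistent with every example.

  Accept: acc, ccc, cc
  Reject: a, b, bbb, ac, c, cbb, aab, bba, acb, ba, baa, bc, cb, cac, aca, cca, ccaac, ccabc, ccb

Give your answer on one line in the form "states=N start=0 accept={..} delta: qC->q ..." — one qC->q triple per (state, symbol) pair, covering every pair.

Fold the examples into a partial DFA from state 0: repeatedly fix the first undefined (state, symbol) met by the shortest-then-alphabetical prefix, trying targets in increasing order and rejecting any under which an Accept and a Reject string meet in one state with the same remainder; add a state when all current targets are rejected. Accepting states are where Accept strings end.
a: 0a undefined. 0a->0: ok.
b: 0b undefined. 0b->0: ok.
c: 0c undefined. 0c->0: no, acc/a meet in 0. Open state 1: 0c->1.
ca: 1a undefined. 1a->0: ok.
cb: 1b undefined. 1b->0: ok.
cc: 1c undefined. 1c->0: no, acc/a meet in 0. 1c->1: no, acc/ac meet in 1. Open state 2: 1c->2.
cca: 2a undefined. 2a->0: ok.
ccb: 2b undefined. 2b->0: ok.
ccc: 2c undefined. 2c->0: no, ccc/a meet in 0. 2c->1: no, ccc/ac meet in 1. 2c->2: ok.
All examples now run through 3 states with every (state, symbol) defined. Accept strings end in {2}, Reject strings end in {0,1}; accept={2}.

states=3 start=0 accept={2} delta: 0a->0 0b->0 0c->1 1a->0 1b->0 1c->2 2a->0 2b->0 2c->2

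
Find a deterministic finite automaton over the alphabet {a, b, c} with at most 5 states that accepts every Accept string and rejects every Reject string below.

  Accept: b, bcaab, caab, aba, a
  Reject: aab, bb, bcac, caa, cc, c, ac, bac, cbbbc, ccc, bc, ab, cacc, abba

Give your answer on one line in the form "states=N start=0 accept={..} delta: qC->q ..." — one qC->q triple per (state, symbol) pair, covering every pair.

states=4 start=0 accept={1,3} delta: 0a->1 0b->1 0c->2 1a->1 1b->2 1c->2 2a->3 2b->3 2c->0 3a->0 3b->0 3c->0

Grow the machine one transition at a time. Run the examples from 0; the earliest place one falls off (shortest prefix, ties alphabetical) gets sent to the lowest-numbered state that keeps every Accept/Reject pair distinguishable — a pair clashes when both reach the same state with identical unread suffix — and to a fresh state only if none does.
a: 0a undefined. 0a->0: no, b/aab meet in 0 with "b" left. Open state 1: 0a->1.
b: 0b undefined. 0b->0: no, b/bb meet in 0. 0b->1: ok.
c: 0c undefined. 0c->0: no, caab/aab meet in 1 with "ab" left. 0c->1: no, b/c meet in 1. Open state 2: 0c->2.
aa: 1a undefined. 1a->0: no, b/aab meet in 1. 1a->1: ok.
ab: 1b undefined. 1b->0: no, b/abba meet in 1. 1b->1: no, b/aab meet in 1. 1b->2: ok.
ac: 1c undefined. 1c->0: no, bcaab/aab meet in 2. 1c->1: no, b/bcac meet in 1. 1c->2: ok.
ca: 2a undefined. 2a->0: no, b/caa meet in 1. 2a->1: no, b/caa meet in 1. 2a->2: no, aba/aab meet in 2. Open state 3: 2a->3.
cb: 2b undefined. 2b->0: no, b/abba meet in 1. 2b->1: no, b/abba meet in 1. 2b->2: no, aba/abba meet in 3. 2b->3: ok.
cc: 2c undefined. 2c->0: ok.
caa: 3a undefined. 3a->0: ok.
cac: 3c undefined. 3c->0: ok.
cbb: 3b undefined. 3b->0: ok.
All examples now run through 4 states with every (state, symbol) defined. Accept strings end in {1,3}, Reject strings end in {0,2}; accept={1,3}.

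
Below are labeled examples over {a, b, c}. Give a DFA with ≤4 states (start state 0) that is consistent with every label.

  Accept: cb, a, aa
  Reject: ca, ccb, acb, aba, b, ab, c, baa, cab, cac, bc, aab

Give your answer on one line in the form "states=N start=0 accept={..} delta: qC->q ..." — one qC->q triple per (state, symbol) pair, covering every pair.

Fold the examples into a partial DFA from state 0: repeatedly fix the first undefined (state, symbol) met by the shortest-then-alphabetical prefix, trying targets in increasing order and rejecting any under which an Accept and a Reject string meet in one state with the same remainder; add a state when all current targets are rejected. Accepting states are where Accept strings end.
a: 0a undefined. 0a->0: no, cb/acb meet in 0 with "cb" left. Open state 1: 0a->1.
b: 0b undefined. 0b->0: no, aa/baa meet in 1 with "a" left. 0b->1: no, a/b meet in 1. Open state 2: 0b->2.
c: 0c undefined. 0c->0: no, cb/ccb meet in 2. 0c->1: no, cb/ab meet in 1 with "b" left. 0c->2: ok.
aa: 1a undefined. 1a->0: ok.
ab: 1b undefined. 1b->0: no, a/aba meet in 1. 1b->1: no, a/ab meet in 1. 1b->2: ok.
ac: 1c undefined. 1c->0: ok.
ba: 2a undefined. 2a->0: no, a/baa meet in 1. 2a->1: no, a/ca meet in 1. 2a->2: no, cb/cab meet in 2 with "b" left. Open state 3: 2a->3.
bc: 2c undefined. 2c->0: no, aa/bc meet in 0. 2c->1: no, a/bc meet in 1. 2c->2: no, cb/ccb meet in 2 with "b" left. 2c->3: ok.
cb: 2b undefined. 2b->0: ok.
baa: 3a undefined. 3a->0: no, cb/baa meet in 0. 3a->1: no, a/baa meet in 1. 3a->2: ok.
cab: 3b undefined. 3b->0: no, cb/ccb meet in 0. 3b->1: no, a/ccb meet in 1. 3b->2: ok.
cac: 3c undefined. 3c->0: no, cb/cac meet in 0. 3c->1: no, a/cac meet in 1. 3c->2: ok.
All examples now run through 4 states with every (state, symbol) defined. Accept strings end in {0,1}, Reject strings end in {2,3}; accept={0,1}.

states=4 start=0 accept={0,1} delta: 0a->1 0b->2 0c->2 1a->0 1b->2 1c->0 2a->3 2b->0 2c->3 3a->2 3b->2 3c->2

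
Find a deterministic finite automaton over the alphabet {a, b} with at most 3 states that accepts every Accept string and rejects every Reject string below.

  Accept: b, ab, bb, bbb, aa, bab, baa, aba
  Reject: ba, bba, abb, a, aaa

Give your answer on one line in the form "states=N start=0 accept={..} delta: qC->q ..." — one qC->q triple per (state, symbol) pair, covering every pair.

State merging on the prefix tree: take the shortest (then alphabetical) example prefix whose next move is undefined and point that move at state 0, else 1, else 2, ...; a target is out if some Accept/Reject pair would then sit in one state with the same input left (inseparable). If every existing state is out, open a new one.
a: 0a undefined. 0a->0: no, bb/abb meet in 0 with "bb" left. Open state 1: 0a->1.
b: 0b undefined. 0b->0: ok.
aa: 1a undefined. 1a->0: ok.
ab: 1b undefined. 1b->0: no, b/abb meet in 0. 1b->1: no, ab/ba meet in 1. Open state 2: 1b->2.
aba: 2a undefined. 2a->0: ok.
abb: 2b undefined. 2b->0: no, b/abb meet in 0. 2b->1: ok.
All examples now run through 3 states with every (state, symbol) defined. Accept strings end in {0,2}, Reject strings end in {1}; accept={0,2}.

states=3 start=0 accept={0,2} delta: 0a->1 0b->0 1a->0 1b->2 2a->0 2b->1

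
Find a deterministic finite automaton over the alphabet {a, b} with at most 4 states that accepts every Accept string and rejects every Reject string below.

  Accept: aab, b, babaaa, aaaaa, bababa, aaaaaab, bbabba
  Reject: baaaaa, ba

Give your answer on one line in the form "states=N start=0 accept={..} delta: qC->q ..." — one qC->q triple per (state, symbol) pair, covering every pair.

states=3 start=0 accept={0,1} delta: 0a->0 0b->1 1a->2 1b->0 2a->1 2b->2

State merging on the prefix tree: take the shortest (then alphabetical) example prefix whose next move is undefined and point that move at state 0, else 1, else 2, ...; a target is out if some Accept/Reject pair would then sit in one state with the same input left (inseparable). If every existing state is out, open a new one.
a: 0a undefined. 0a->0: ok.
b: 0b undefined. 0b->0: no, aab/baaaaa meet in 0. Open state 1: 0b->1.
ba: 1a undefined. 1a->0: no, babaaa/baaaaa meet in 0. 1a->1: no, aab/baaaaa meet in 1. Open state 2: 1a->2.
bb: 1b undefined. 1b->0: ok.
baa: 2a undefined. 2a->0: no, aaaaa/baaaaa meet in 0. 2a->1: ok.
bab: 2b undefined. 2b->0: no, bababa/baaaaa meet in 2. 2b->1: no, babaaa/baaaaa meet in 2. 2b->2: ok.
All examples now run through 3 states with every (state, symbol) defined. Accept strings end in {0,1}, Reject strings end in {2}; accept={0,1}.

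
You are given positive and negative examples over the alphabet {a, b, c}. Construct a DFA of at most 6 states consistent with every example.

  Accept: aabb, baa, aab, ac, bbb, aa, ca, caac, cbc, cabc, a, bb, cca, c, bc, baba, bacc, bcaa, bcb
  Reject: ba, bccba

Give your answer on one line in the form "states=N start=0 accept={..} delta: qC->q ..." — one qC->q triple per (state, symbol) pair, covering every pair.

states=3 start=0 accept={0,1} delta: 0a->0 0b->1 0c->0 1a->2 1b->0 1c->0 2a->0 2b->0 2c->0

Grow the machine one transition at a time. Run the examples from 0; the earliest place one falls off (shortest prefix, ties alphabetical) gets sent to the lowest-numbered state that keeps every Accept/Reject pair distinguishable — a pair clashes when both reach the same state with identical unread suffix — and to a fresh state only if none does.
a: 0a undefined. 0a->0: ok.
b: 0b undefined. 0b->0: no, aabb/ba meet in 0. Open state 1: 0b->1.
c: 0c undefined. 0c->0: ok.
ba: 1a undefined. 1a->0: no, baa/ba meet in 0. 1a->1: no, baa/ba meet in 1. Open state 2: 1a->2.
bb: 1b undefined. 1b->0: ok.
bc: 1c undefined. 1c->0: ok.
baa: 2a undefined. 2a->0: ok.
bab: 2b undefined. 2b->0: ok.
bac: 2c undefined. 2c->0: ok.
All examples now run through 3 states with every (state, symbol) defined. Accept strings end in {0,1}, Reject strings end in {2}; accept={0,1}.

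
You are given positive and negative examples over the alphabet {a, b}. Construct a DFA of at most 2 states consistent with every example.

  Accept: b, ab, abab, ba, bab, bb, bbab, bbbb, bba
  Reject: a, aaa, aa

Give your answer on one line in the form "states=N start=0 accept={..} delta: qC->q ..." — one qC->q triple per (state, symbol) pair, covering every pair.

states=2 start=0 accept={1} delta: 0a->0 0b->1 1a->1 1b->1

Grow the machine one transition at a time. Run the examples from 0; the earliest place one falls off (shortest prefix, ties alphabetical) gets sent to the lowest-numbered state that keeps every Accept/Reject pair distinguishable — a pair clashes when both reach the same state with identical unread suffix — and to a fresh state only if none does.
a: 0a undefined. 0a->0: ok.
b: 0b undefined. 0b->0: no, b/a meet in 0. Open state 1: 0b->1.
ba: 1a undefined. 1a->0: no, ba/a meet in 0. 1a->1: ok.
bb: 1b undefined. 1b->0: no, abab/a meet in 0. 1b->1: ok.
All examples now run through 2 states with every (state, symbol) defined. Accept strings end in {1}, Reject strings end in {0}; accept={1}.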